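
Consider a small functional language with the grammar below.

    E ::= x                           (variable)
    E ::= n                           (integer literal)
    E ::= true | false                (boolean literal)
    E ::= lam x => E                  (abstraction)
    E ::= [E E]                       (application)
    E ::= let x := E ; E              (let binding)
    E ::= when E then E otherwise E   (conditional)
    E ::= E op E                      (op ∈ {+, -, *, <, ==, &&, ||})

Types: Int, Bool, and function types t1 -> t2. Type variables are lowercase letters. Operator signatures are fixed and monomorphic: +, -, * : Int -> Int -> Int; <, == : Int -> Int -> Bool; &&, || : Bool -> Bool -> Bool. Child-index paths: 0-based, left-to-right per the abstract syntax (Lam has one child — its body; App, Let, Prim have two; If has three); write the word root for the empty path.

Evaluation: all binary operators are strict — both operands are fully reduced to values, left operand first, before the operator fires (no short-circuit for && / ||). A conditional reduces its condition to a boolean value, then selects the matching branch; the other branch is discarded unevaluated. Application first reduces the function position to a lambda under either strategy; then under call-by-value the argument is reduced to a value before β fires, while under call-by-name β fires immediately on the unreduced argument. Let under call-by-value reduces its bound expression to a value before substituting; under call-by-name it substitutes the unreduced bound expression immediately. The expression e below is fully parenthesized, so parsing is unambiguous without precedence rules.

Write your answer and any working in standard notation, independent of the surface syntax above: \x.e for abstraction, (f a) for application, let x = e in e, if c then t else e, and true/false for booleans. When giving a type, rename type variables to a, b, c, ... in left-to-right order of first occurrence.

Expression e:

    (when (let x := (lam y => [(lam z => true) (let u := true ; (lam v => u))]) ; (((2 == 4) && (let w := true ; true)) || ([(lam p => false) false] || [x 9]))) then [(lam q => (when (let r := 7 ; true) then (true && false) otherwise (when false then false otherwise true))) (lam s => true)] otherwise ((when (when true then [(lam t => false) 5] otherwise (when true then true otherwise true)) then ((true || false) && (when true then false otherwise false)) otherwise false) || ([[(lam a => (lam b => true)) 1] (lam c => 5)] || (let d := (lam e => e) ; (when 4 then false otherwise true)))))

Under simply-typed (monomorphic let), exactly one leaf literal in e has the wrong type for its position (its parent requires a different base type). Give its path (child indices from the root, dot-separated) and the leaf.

Working:
\z._ : b -> Bool
let u : Bool
u : Bool
\v._ : c -> Bool
  unify b -> Bool ~ (c -> Bool) -> d
  unify b ~ c -> Bool
  unify Bool ~ d
_ _ : Bool
\y._ : a -> Bool
let x : a -> Bool
  unify Int ~ Int
  unify Int ~ Int
  unify Bool ~ Bool
let w : Bool
  unify Bool ~ Bool
  unify Bool ~ Bool
\p._ : e -> Bool
  unify e -> Bool ~ Bool -> f
  unify e ~ Bool
  unify Bool ~ f
_ _ : Bool
  unify Bool ~ Bool
x : a -> Bool
  unify a -> Bool ~ Int -> g
  unify a ~ Int
  unify Bool ~ g
_ _ : Bool
  unify Bool ~ Bool
  unify Bool ~ Bool
  unify Bool ~ Bool
let r : Int
  unify Bool ~ Bool
  unify Bool ~ Bool
  unify Bool ~ Bool
  unify Bool ~ Bool
  unify Bool ~ Bool
  unify Bool ~ Bool
\q._ : h -> Bool
\s._ : i -> Bool
  unify h -> Bool ~ (i -> Bool) -> j
  unify h ~ i -> Bool
  unify Bool ~ j
_ _ : Bool
  unify Bool ~ Bool
\t._ : k -> Bool
  unify k -> Bool ~ Int -> l
  unify k ~ Int
  unify Bool ~ l
_ _ : Bool
  unify Bool ~ Bool
  unify Bool ~ Bool
  unify Bool ~ Bool
  unify Bool ~ Bool
  unify Bool ~ Bool
  unify Bool ~ Bool
  unify Bool ~ Bool
  unify Bool ~ Bool
  unify Bool ~ Bool
  unify Bool ~ Bool
  unify Bool ~ Bool
  unify Bool ~ Bool
\b._ : n -> Bool
\a._ : m -> n -> Bool
  unify m -> n -> Bool ~ Int -> o
  unify m ~ Int
  unify n -> Bool ~ o
_ _ : n -> Bool
\c._ : p -> Int
  unify n -> Bool ~ (p -> Int) -> q
  unify n ~ p -> Int
  unify Bool ~ q
_ _ : Bool
  unify Bool ~ Bool
e : r
\e._ : r -> r
let d : r -> r
  unify Int ~ Bool
  FAIL: mismatch Int ~ Bool

Answer: 2.1.1.1.0 : 4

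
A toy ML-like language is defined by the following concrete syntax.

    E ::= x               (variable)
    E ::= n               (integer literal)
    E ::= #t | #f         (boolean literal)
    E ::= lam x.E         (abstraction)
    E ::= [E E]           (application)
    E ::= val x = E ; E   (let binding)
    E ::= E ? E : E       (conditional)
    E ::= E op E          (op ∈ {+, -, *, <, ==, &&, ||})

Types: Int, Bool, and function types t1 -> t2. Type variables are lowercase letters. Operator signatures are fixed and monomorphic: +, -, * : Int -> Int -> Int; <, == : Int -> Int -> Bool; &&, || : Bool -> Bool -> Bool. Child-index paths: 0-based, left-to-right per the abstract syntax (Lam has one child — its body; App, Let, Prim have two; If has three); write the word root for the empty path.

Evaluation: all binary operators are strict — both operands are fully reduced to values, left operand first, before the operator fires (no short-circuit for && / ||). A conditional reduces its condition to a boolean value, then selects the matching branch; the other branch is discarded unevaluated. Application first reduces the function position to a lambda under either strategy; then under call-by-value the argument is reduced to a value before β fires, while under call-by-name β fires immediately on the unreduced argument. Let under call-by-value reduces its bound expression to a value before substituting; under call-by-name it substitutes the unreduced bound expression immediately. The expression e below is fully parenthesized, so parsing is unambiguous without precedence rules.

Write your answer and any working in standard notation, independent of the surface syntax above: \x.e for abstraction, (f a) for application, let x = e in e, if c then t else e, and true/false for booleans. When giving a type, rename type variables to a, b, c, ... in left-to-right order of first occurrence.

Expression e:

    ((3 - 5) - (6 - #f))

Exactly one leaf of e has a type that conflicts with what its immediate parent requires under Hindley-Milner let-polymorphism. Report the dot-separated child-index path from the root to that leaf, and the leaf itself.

Answer: 1.1 : false

Working:
  unify Int ~ Int
  unify Int ~ Int
  unify Int ~ Int
  unify Int ~ Int
  unify Bool ~ Int
  FAIL: mismatch Bool ~ Int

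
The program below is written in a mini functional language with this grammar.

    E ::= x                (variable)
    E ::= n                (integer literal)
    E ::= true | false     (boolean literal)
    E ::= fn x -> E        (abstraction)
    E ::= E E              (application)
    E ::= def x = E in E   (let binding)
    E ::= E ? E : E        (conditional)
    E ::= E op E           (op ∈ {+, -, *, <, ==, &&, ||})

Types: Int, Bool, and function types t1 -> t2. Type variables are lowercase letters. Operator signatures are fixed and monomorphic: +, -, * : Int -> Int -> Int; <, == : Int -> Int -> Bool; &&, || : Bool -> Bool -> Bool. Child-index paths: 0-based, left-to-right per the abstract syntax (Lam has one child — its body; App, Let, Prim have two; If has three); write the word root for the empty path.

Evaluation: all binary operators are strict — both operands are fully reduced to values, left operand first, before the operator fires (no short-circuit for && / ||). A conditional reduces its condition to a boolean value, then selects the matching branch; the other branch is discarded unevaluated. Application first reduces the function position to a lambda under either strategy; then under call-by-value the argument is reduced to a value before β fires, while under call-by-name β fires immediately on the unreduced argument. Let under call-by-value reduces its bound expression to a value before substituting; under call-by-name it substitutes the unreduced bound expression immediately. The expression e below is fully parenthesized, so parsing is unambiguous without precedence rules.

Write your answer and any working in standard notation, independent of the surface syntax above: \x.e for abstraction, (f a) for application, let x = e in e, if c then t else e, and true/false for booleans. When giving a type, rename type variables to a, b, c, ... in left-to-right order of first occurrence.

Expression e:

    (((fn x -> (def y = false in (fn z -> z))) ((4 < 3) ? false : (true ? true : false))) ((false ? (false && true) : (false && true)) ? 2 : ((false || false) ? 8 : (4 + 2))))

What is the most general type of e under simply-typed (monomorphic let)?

Working:
let y : Bool
z : b
\z._ : b -> b
\x._ : a -> b -> b
  unify Int ~ Int
  unify Int ~ Int
  unify Bool ~ Bool
  unify Bool ~ Bool
  unify Bool ~ Bool
  unify Bool ~ Bool
  unify a -> b -> b ~ Bool -> c
  unify a ~ Bool
  unify b -> b ~ c
_ _ : b -> b
  unify Bool ~ Bool
  unify Bool ~ Bool
  unify Bool ~ Bool
  unify Bool ~ Bool
  unify Bool ~ Bool
  unify Bool ~ Bool
  unify Bool ~ Bool
  unify Bool ~ Bool
  unify Bool ~ Bool
  unify Bool ~ Bool
  unify Int ~ Int
  unify Int ~ Int
  unify Int ~ Int
  unify Int ~ Int
  unify b -> b ~ Int -> d
  unify b ~ Int
  unify Int ~ d
_ _ : Int

Answer: Int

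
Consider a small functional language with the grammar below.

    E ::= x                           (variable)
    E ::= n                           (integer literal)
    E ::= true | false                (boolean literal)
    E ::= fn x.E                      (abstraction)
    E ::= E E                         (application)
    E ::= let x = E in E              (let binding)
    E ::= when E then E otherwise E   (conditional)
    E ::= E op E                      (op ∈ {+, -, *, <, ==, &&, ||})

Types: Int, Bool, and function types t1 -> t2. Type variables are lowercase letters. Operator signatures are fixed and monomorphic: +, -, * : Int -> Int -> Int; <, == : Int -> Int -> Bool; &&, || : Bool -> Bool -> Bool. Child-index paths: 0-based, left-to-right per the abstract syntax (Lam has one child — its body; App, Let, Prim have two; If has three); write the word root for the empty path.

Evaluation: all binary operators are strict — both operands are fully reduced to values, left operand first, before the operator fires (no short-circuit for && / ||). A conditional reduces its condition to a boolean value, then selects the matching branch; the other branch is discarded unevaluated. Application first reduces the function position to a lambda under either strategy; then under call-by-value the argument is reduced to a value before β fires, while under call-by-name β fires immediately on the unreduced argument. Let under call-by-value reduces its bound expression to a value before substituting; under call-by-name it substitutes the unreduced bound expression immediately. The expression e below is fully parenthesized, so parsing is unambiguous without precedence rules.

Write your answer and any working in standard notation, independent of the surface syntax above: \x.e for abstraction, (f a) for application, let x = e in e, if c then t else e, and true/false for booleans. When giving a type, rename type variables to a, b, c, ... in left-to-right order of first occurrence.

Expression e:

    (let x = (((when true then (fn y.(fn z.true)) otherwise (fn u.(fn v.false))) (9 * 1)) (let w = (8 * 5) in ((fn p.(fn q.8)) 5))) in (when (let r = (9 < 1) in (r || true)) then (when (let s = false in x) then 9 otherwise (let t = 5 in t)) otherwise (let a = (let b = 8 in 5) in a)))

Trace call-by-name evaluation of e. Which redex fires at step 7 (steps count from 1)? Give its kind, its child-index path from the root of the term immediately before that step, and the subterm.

Working:
step 0: (let x = (((if true then (\y.(\z.true)) else (\u.(\v.false))) (9 * 1)) (let w = (8 * 5) in ((\p.(\q.8)) 5))) in (if (let r = (9 < 1) in (r || true)) then (if (let s = false in x) then 9 else (let t = 5 in t)) else (let a = (let b = 8 in 5) in a)))
step 1: [let@root] (if (let r = (9 < 1) in (r || true)) then (if (let s = false in (((if true then (\y.(\z.true)) else (\u.(\v.false))) (9 * 1)) (let w = (8 * 5) in ((\p.(\q.8)) 5)))) then 9 else (let t = 5 in t)) else (let a = (let b = 8 in 5) in a))
step 2: [let@0] (if ((9 < 1) || true) then (if (let s = false in (((if true then (\y.(\z.true)) else (\u.(\v.false))) (9 * 1)) (let w = (8 * 5) in ((\p.(\q.8)) 5)))) then 9 else (let t = 5 in t)) else (let a = (let b = 8 in 5) in a))
step 3: [delta@0.0] (if (false || true) then (if (let s = false in (((if true then (\y.(\z.true)) else (\u.(\v.false))) (9 * 1)) (let w = (8 * 5) in ((\p.(\q.8)) 5)))) then 9 else (let t = 5 in t)) else (let a = (let b = 8 in 5) in a))
step 4: [delta@0] (if true then (if (let s = false in (((if true then (\y.(\z.true)) else (\u.(\v.false))) (9 * 1)) (let w = (8 * 5) in ((\p.(\q.8)) 5)))) then 9 else (let t = 5 in t)) else (let a = (let b = 8 in 5) in a))
step 5: [if@root] (if (let s = false in (((if true then (\y.(\z.true)) else (\u.(\v.false))) (9 * 1)) (let w = (8 * 5) in ((\p.(\q.8)) 5)))) then 9 else (let t = 5 in t))
step 6: [let@0] (if (((if true then (\y.(\z.true)) else (\u.(\v.false))) (9 * 1)) (let w = (8 * 5) in ((\p.(\q.8)) 5))) then 9 else (let t = 5 in t))
step 7: [if@0.0.0] (if (((\y.(\z.true)) (9 * 1)) (let w = (8 * 5) in ((\p.(\q.8)) 5))) then 9 else (let t = 5 in t))

Answer: if at 0.0.0 : (if true then (\y.(\z.true)) else (\u.(\v.false)))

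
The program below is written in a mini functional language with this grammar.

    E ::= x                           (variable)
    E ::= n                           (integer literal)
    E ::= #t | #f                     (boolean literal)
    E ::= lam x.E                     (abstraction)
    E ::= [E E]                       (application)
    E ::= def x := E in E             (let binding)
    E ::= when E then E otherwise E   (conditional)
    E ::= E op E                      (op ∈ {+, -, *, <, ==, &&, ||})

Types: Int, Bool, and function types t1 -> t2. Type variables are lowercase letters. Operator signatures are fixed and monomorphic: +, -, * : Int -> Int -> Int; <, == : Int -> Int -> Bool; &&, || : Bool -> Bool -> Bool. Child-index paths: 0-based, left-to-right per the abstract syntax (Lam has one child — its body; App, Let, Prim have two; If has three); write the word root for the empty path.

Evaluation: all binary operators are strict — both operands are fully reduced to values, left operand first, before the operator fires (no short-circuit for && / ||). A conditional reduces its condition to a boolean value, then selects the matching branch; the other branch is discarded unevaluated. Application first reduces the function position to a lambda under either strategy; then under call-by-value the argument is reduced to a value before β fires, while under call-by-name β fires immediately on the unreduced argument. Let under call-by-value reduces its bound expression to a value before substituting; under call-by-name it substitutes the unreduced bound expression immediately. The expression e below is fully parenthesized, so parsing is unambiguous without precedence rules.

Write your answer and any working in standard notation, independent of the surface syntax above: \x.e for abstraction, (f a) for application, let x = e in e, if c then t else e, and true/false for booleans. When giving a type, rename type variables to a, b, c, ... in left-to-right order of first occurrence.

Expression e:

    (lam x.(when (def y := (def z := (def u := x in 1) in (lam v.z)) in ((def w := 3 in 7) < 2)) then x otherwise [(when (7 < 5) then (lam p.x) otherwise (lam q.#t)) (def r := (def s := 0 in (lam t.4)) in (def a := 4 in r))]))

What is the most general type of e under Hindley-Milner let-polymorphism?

Answer: Bool -> Bool

Derivation:
x : a
let u : a
let z : Int
z : Int
\v._ : b -> Int
let y : forall. b -> Int
let w : Int
  unify Int ~ Int
  unify Int ~ Int
  unify Bool ~ Bool
x : a
  unify Int ~ Int
  unify Int ~ Int
  unify Bool ~ Bool
x : a
\p._ : c -> a
\q._ : d -> Bool
  unify c -> a ~ d -> Bool
  unify c ~ d
  unify a ~ Bool
let s : Int
\t._ : e -> Int
let r : forall. e -> Int
let a : Int
r : f -> Int
  unify d -> Bool ~ (f -> Int) -> g
  unify d ~ f -> Int
  unify Bool ~ g
_ _ : Bool
  unify Bool ~ Bool
\x._ : Bool -> Bool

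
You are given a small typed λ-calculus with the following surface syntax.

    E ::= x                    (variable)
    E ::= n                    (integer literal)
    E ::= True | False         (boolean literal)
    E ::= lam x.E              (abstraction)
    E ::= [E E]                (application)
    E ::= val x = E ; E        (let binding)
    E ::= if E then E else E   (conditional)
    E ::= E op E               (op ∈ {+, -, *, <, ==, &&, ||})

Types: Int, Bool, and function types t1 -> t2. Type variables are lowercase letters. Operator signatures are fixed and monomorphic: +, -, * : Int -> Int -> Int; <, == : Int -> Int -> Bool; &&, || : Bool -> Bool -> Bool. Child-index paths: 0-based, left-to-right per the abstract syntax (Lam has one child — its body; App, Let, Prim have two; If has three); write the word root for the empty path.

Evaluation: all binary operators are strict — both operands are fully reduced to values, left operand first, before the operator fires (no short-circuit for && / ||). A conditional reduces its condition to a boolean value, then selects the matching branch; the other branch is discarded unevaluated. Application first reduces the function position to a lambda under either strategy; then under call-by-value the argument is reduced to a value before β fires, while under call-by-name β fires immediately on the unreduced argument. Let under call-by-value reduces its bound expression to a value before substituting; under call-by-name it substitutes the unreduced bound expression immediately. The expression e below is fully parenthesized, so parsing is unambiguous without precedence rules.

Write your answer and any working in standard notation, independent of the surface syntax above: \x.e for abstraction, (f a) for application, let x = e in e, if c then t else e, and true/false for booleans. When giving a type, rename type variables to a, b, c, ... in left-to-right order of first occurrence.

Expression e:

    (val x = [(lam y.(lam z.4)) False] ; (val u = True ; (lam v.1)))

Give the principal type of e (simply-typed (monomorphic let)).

Answer: a -> Int

Derivation:
\z._ : b -> Int
\y._ : a -> b -> Int
  unify a -> b -> Int ~ Bool -> c
  unify a ~ Bool
  unify b -> Int ~ c
_ _ : b -> Int
let x : b -> Int
let u : Bool
\v._ : d -> Int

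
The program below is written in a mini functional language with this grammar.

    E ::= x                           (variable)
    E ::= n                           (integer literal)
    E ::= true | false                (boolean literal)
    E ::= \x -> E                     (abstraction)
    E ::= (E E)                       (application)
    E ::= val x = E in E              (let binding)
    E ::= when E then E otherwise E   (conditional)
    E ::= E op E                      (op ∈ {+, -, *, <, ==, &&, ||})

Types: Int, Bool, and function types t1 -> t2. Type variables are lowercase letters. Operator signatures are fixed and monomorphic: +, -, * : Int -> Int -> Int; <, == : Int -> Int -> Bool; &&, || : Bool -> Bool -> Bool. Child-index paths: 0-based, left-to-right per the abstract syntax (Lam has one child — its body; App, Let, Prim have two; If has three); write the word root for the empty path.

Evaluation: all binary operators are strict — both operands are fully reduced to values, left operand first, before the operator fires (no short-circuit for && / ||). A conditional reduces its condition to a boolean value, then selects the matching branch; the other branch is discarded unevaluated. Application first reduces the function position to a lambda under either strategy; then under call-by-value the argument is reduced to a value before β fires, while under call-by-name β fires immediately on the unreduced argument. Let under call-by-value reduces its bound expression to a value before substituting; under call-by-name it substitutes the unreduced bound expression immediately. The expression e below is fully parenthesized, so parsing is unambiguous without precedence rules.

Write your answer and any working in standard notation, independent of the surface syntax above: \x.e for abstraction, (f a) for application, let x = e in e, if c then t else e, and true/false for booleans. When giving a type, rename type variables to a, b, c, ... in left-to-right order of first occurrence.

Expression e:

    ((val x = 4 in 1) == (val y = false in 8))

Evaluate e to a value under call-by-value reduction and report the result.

Answer: false

Working:
step 0: ((let x = 4 in 1) == (let y = false in 8))
step 1: [let@0] (1 == (let y = false in 8))
step 2: [let@1] (1 == 8)
step 3: [delta@root] false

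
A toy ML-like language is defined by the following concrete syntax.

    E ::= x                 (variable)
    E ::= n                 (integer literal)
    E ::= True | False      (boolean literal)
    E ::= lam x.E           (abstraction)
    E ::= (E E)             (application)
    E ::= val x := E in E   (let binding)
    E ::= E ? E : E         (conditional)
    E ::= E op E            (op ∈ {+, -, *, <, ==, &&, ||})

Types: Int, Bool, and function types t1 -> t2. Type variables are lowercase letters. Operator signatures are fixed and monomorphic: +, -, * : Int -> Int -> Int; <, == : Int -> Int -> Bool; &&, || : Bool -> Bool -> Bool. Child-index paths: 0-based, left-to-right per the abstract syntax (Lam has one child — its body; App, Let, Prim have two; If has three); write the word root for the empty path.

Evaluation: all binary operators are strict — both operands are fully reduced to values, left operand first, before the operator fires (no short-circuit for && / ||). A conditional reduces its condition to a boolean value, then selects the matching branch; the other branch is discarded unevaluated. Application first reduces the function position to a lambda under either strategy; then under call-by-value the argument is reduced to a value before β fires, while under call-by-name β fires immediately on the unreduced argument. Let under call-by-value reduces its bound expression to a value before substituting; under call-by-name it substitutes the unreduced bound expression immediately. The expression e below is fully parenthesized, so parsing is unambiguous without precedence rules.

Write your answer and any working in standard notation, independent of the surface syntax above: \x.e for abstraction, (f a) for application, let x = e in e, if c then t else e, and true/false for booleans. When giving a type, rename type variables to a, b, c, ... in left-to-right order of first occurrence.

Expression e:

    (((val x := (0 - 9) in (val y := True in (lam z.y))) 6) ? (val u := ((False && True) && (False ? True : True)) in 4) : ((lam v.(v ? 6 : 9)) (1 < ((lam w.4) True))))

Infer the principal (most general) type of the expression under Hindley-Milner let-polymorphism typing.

Working:
  unify Int ~ Int
  unify Int ~ Int
let x : Int
let y : Bool
y : Bool
\z._ : a -> Bool
  unify a -> Bool ~ Int -> b
  unify a ~ Int
  unify Bool ~ b
_ _ : Bool
  unify Bool ~ Bool
  unify Bool ~ Bool
  unify Bool ~ Bool
  unify Bool ~ Bool
  unify Bool ~ Bool
  unify Bool ~ Bool
  unify Bool ~ Bool
let u : Bool
v : c
  unify c ~ Bool
  unify Int ~ Int
\v._ : Bool -> Int
  unify Int ~ Int
\w._ : d -> Int
  unify d -> Int ~ Bool -> e
  unify d ~ Bool
  unify Int ~ e
_ _ : Int
  unify Int ~ Int
  unify Bool -> Int ~ Bool -> f
  unify Bool ~ Bool
  unify Int ~ f
_ _ : Int
  unify Int ~ Int

Answer: Int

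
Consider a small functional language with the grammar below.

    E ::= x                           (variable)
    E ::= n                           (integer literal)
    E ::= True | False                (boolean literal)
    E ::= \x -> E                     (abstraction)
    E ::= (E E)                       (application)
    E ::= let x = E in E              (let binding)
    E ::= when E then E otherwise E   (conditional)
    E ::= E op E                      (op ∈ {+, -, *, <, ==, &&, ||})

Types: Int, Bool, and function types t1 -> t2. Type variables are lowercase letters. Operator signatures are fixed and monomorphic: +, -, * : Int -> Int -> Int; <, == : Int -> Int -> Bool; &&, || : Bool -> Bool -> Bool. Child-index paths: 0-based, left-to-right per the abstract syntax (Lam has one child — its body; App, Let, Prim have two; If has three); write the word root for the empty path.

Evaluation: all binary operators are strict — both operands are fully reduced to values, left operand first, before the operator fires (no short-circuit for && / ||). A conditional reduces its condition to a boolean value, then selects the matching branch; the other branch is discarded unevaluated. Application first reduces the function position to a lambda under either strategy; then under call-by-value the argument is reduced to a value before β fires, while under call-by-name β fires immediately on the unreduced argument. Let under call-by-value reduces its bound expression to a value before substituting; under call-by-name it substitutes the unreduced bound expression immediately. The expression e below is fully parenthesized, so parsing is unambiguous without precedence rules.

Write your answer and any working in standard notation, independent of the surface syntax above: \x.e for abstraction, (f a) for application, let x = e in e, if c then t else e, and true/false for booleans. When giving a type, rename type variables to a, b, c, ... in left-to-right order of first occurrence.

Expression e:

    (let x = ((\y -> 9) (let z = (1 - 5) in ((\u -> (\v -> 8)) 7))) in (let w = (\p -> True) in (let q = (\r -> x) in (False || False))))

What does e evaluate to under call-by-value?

Working:
step 0: (let x = ((\y.9) (let z = (1 - 5) in ((\u.(\v.8)) 7))) in (let w = (\p.true) in (let q = (\r.x) in (false || false))))
step 1: [delta@0.1.0] (let x = ((\y.9) (let z = -4 in ((\u.(\v.8)) 7))) in (let w = (\p.true) in (let q = (\r.x) in (false || false))))
step 2: [let@0.1] (let x = ((\y.9) ((\u.(\v.8)) 7)) in (let w = (\p.true) in (let q = (\r.x) in (false || false))))
step 3: [beta@0.1] (let x = ((\y.9) (\v.8)) in (let w = (\p.true) in (let q = (\r.x) in (false || false))))
step 4: [beta@0] (let x = 9 in (let w = (\p.true) in (let q = (\r.x) in (false || false))))
step 5: [let@root] (let w = (\p.true) in (let q = (\r.9) in (false || false)))
step 6: [let@root] (let q = (\r.9) in (false || false))
step 7: [let@root] (false || false)
step 8: [delta@root] false

Answer: false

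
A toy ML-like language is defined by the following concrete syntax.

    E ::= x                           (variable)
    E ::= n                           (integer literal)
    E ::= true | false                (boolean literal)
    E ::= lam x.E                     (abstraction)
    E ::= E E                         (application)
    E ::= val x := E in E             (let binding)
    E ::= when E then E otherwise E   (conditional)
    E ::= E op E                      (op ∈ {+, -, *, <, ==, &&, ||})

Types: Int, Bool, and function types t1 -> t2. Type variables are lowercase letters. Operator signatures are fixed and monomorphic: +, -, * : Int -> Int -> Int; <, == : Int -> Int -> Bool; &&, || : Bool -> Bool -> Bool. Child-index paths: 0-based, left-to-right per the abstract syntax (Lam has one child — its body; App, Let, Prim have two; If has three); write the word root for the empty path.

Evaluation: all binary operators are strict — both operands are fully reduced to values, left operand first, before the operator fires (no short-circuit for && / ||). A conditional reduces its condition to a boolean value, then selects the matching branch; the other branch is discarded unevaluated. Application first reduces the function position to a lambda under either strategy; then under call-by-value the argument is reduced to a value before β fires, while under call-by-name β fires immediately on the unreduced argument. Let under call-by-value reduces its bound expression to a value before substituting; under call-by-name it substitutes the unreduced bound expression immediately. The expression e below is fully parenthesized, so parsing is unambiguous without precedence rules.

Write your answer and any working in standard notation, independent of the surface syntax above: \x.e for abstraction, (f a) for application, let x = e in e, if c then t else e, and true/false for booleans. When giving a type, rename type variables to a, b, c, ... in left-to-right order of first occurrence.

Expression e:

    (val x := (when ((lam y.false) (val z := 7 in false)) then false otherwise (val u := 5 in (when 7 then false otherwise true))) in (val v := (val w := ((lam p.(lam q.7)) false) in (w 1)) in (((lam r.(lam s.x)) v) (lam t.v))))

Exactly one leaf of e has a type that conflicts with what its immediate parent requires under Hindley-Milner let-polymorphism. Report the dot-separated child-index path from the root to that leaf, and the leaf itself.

Answer: 0.2.1.0 : 7

Trace:
\y._ : a -> Bool
let z : Int
  unify a -> Bool ~ Bool -> b
  unify a ~ Bool
  unify Bool ~ b
_ _ : Bool
  unify Bool ~ Bool
let u : Int
  unify Int ~ Bool
  FAIL: mismatch Int ~ Bool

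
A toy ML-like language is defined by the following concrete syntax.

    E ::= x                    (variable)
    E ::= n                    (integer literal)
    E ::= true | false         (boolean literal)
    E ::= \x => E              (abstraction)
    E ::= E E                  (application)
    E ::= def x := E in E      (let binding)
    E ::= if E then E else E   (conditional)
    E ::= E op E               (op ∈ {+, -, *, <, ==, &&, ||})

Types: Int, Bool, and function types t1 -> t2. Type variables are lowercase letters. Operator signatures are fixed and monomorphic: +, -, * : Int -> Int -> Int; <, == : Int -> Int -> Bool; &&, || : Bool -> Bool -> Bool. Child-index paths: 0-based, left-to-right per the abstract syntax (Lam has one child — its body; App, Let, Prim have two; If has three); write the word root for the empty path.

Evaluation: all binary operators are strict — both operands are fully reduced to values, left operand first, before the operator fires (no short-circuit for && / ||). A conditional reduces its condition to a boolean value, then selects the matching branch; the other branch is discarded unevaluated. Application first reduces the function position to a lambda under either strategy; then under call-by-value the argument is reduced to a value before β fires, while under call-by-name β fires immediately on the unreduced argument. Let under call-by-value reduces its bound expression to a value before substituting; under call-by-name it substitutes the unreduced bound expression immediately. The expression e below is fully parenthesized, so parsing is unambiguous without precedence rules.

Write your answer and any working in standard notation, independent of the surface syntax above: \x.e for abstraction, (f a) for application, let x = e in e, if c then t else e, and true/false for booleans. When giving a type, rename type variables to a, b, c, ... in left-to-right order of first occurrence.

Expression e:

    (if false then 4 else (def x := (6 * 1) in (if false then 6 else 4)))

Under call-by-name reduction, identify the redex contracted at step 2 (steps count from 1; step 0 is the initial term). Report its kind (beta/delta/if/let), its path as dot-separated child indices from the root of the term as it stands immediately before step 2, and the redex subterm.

Trace:
step 0: (if false then 4 else (let x = (6 * 1) in (if false then 6 else 4)))
step 1: [if@root] (let x = (6 * 1) in (if false then 6 else 4))
step 2: [let@root] (if false then 6 else 4)

Answer: let at root : (let x = (6 * 1) in (if false then 6 else 4))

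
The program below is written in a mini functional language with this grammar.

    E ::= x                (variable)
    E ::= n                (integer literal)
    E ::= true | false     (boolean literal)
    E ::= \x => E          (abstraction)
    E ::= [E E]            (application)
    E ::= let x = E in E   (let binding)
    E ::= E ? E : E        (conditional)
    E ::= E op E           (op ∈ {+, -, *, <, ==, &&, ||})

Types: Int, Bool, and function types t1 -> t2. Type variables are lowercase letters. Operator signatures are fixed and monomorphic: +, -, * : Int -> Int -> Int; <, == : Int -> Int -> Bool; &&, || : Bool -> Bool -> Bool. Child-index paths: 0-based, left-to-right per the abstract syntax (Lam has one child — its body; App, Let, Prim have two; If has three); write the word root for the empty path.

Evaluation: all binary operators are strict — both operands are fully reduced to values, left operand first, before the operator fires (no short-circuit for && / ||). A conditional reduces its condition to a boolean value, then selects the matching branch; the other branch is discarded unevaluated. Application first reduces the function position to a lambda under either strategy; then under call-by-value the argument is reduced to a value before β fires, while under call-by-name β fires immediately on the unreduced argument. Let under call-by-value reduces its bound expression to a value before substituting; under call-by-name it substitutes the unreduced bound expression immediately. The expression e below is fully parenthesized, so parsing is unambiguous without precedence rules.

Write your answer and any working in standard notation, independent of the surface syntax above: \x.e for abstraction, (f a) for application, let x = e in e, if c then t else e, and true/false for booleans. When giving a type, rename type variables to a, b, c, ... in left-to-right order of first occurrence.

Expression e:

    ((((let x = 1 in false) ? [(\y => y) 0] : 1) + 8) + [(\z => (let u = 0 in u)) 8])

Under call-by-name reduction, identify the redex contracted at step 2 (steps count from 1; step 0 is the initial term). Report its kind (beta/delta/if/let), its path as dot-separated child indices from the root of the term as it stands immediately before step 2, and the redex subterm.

Answer: if at 0.0 : (if false then ((\y.y) 0) else 1)

Derivation:
step 0: (((if (let x = 1 in false) then ((\y.y) 0) else 1) + 8) + ((\z.(let u = 0 in u)) 8))
step 1: [let@0.0.0] (((if false then ((\y.y) 0) else 1) + 8) + ((\z.(let u = 0 in u)) 8))
step 2: [if@0.0] ((1 + 8) + ((\z.(let u = 0 in u)) 8))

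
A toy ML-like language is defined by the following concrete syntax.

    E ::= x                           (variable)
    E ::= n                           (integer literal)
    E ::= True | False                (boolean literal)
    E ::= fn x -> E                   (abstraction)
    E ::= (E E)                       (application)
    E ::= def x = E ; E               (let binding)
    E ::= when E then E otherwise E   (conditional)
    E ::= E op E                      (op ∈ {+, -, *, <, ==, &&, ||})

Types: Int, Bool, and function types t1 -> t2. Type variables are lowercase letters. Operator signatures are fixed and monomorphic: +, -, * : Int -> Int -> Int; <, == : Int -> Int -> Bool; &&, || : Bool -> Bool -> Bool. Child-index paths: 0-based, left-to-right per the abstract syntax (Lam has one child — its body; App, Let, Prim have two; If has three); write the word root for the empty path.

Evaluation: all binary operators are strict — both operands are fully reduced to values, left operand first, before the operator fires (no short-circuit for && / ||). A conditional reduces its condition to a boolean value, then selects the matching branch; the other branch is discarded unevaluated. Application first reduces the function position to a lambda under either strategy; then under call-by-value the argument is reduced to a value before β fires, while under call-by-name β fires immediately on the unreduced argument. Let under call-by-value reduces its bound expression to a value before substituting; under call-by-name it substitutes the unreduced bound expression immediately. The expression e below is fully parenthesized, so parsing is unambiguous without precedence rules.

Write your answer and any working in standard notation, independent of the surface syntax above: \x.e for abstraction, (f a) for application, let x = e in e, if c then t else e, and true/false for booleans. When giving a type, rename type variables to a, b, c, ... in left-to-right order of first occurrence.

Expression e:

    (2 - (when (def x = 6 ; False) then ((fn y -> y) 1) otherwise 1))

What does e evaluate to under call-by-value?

Derivation:
step 0: (2 - (if (let x = 6 in false) then ((\y.y) 1) else 1))
step 1: [let@1.0] (2 - (if false then ((\y.y) 1) else 1))
step 2: [if@1] (2 - 1)
step 3: [delta@root] 1

Answer: 1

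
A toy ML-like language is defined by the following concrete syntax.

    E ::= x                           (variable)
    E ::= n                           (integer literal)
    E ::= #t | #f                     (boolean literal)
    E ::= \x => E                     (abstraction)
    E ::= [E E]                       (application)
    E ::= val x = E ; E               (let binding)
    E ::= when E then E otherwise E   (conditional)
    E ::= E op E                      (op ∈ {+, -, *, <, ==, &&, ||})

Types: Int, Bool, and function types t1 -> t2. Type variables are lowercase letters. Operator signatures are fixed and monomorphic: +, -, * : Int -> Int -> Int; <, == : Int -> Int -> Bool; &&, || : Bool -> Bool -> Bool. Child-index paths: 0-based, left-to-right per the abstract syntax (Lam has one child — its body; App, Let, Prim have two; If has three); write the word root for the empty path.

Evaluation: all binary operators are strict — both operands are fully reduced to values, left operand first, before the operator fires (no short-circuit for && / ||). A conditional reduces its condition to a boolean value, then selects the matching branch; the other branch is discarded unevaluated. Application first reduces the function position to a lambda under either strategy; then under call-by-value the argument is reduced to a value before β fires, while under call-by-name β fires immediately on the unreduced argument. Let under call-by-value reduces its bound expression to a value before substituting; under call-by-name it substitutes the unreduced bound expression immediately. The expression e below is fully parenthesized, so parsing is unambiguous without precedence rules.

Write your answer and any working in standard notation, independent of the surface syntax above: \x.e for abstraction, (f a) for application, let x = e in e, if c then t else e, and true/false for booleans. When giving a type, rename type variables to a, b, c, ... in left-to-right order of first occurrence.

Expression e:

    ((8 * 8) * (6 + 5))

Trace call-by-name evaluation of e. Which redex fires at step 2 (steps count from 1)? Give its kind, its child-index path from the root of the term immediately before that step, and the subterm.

Answer: delta at 1 : (6 + 5)

Trace:
step 0: ((8 * 8) * (6 + 5))
step 1: [delta@0] (64 * (6 + 5))
step 2: [delta@1] (64 * 11)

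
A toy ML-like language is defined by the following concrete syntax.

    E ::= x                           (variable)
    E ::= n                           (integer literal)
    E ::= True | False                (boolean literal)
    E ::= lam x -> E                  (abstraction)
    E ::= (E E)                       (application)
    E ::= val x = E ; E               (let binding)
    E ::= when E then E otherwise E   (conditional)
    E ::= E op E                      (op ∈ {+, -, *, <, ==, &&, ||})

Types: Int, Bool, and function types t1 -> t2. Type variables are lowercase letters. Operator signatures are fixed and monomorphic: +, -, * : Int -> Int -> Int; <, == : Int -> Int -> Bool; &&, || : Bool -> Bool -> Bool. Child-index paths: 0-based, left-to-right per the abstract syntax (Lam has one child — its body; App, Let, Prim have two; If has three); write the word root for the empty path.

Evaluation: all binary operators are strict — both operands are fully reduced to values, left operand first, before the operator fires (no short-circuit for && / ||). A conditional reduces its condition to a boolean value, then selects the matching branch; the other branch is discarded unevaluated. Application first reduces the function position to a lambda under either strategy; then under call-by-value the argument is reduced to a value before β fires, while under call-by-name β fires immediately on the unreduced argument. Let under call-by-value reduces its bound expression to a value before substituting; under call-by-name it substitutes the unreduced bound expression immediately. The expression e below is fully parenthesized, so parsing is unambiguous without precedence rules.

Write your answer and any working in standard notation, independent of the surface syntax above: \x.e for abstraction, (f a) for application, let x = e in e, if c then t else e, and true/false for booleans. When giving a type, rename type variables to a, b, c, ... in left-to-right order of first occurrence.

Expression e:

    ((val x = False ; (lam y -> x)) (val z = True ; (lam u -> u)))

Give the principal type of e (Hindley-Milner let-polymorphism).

Working:
let x : Bool
x : Bool
\y._ : a -> Bool
let z : Bool
u : b
\u._ : b -> b
  unify a -> Bool ~ (b -> b) -> c
  unify a ~ b -> b
  unify Bool ~ c
_ _ : Bool

Answer: Bool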